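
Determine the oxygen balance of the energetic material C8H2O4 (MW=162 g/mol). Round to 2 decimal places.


OB = -1600 * (2C + H/2 - O) / MW
Inner = 2*8 + 2/2 - 4 = 13.00
OB = -1600 * 13.00 / 162 = -128.40%


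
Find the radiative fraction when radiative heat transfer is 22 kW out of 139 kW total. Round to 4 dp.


f_rad = Q_rad / Q_total
f_rad = 22 / 139 = 0.1583


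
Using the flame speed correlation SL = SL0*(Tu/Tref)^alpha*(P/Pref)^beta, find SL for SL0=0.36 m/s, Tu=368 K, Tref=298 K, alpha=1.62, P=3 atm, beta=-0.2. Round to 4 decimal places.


SL = SL0 * (Tu/Tref)^alpha * (P/Pref)^beta
T ratio = 368/298 = 1.23489933
(T ratio)^alpha = 1.23489933^1.62 = 1.407483
(P/Pref)^beta = 3^(-0.2) = 0.802742
SL = 0.36 * 1.407483 * 0.802742 = 0.4067 m/s


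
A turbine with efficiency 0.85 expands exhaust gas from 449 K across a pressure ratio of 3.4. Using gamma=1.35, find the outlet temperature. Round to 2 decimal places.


T_out = T_in * (1 - eta * (1 - PR^(-(gamma-1)/gamma)))
Exponent = -(1.35-1)/1.35 = -0.25925926
PR^exp = 3.4^(-0.25925926) = 0.72813041
Factor = 1 - 0.85*(1 - 0.72813041) = 0.76891085
T_out = 449 * 0.76891085 = 345.24 K


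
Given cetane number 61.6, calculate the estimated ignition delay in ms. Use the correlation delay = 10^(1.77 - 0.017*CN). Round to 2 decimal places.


delay = 10^(1.77 - 0.017*CN)
Exponent = 1.77 - 0.017*61.6 = 0.7228
delay = 10^0.7228 = 5.28 ms


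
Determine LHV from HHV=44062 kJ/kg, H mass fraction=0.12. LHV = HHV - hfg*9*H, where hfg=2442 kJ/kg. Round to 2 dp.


LHV = HHV - hfg * 9 * H
Water correction = 2442 * 9 * 0.12 = 2637.360 kJ/kg
LHV = 44062 - 2637.360 = 41424.64 kJ/kg


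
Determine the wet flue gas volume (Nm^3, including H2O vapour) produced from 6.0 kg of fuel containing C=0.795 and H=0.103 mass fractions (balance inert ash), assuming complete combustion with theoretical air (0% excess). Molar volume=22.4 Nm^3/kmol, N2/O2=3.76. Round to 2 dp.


Per kg fuel: CO2 = (C/12 kmol)*22.4 = (0.795/12)*22.4 = 1.48400 Nm^3
Per kg fuel: H2O = (H/2 kmol)*22.4 = (0.103/2)*22.4 = 1.15360 Nm^3
O2 needed per kg fuel = C/12 + H/4 = 0.795/12 + 0.103/4 = 0.09200000 kmol
Per kg fuel: N2 = O2*3.76*22.4 = 0.09200000*3.76*22.4 = 7.74861 Nm^3
Total per kg = 1.48400 + 1.15360 + 7.74861 = 10.38621 Nm^3
Total = 10.38621 * 6.0 = 62.32 Nm^3


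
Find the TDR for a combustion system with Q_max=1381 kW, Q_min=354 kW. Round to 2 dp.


TDR = Q_max / Q_min
TDR = 1381 / 354 = 3.90


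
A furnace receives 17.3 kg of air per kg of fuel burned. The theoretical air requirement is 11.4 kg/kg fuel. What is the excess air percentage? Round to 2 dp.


Excess air = actual - stoichiometric = 17.3 - 11.4 = 5.90 kg/kg fuel
Excess air % = (excess / stoich) * 100 = (5.90 / 11.4) * 100 = 51.75%


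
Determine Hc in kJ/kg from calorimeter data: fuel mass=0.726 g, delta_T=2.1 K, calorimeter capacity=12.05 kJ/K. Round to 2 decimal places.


Hc = C_cal * delta_T / m_fuel
Q_released = 12.05 * 2.1 = 25.3050 kJ
m_fuel = 0.726 g = 0.726/1000 kg = 0.000726 kg
Hc = 25.3050 / 0.000726 = 34855.37 kJ/kg


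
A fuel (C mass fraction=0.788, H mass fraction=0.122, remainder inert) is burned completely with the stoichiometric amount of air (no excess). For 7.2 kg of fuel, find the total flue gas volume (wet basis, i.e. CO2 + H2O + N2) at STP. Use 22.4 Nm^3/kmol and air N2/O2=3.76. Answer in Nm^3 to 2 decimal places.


Per kg fuel: CO2 = (C/12 kmol)*22.4 = (0.788/12)*22.4 = 1.47093 Nm^3
Per kg fuel: H2O = (H/2 kmol)*22.4 = (0.122/2)*22.4 = 1.36640 Nm^3
O2 needed per kg fuel = C/12 + H/4 = 0.788/12 + 0.122/4 = 0.09616667 kmol
Per kg fuel: N2 = O2*3.76*22.4 = 0.09616667*3.76*22.4 = 8.09954 Nm^3
Total per kg = 1.47093 + 1.36640 + 8.09954 = 10.93687 Nm^3
Total = 10.93687 * 7.2 = 78.75 Nm^3


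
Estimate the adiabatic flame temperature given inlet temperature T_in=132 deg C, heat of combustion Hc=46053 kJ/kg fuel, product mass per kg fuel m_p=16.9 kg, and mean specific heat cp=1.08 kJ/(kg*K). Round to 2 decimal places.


T_ad = T_in + Hc / (m_p * cp)
Denominator = 16.9 * 1.08 = 18.2520
Temperature rise = 46053 / 18.2520 = 2523.18 K
T_ad = 132 + 2523.18 = 2655.18 deg C


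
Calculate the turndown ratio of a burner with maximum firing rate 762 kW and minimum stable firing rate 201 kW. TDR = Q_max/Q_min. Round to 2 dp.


TDR = Q_max / Q_min
TDR = 762 / 201 = 3.79


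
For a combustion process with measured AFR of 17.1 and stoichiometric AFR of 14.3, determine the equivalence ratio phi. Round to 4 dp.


phi = AFR_stoich / AFR_actual
phi = 14.3 / 17.1 = 0.8363


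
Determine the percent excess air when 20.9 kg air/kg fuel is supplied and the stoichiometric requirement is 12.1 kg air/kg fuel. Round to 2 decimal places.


Excess air = actual - stoichiometric = 20.9 - 12.1 = 8.80 kg/kg fuel
Excess air % = (excess / stoich) * 100 = (8.80 / 12.1) * 100 = 72.73%


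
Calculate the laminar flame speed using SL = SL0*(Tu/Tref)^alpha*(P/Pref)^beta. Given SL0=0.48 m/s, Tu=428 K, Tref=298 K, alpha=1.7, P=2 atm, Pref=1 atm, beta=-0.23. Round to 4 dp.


SL = SL0 * (Tu/Tref)^alpha * (P/Pref)^beta
T ratio = 428/298 = 1.43624161
(T ratio)^alpha = 1.43624161^1.7 = 1.850490
(P/Pref)^beta = 2^(-0.23) = 0.852635
SL = 0.48 * 1.850490 * 0.852635 = 0.7573 m/s


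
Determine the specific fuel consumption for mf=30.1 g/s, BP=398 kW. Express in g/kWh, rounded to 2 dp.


SFC = (mf / BP) * 3600
Rate = 30.1 / 398 = 0.075628 g/(s*kW)
SFC = 0.075628 * 3600 = 272.26 g/kWh


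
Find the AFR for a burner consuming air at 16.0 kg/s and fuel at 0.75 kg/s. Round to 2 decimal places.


AFR = m_air / m_fuel
AFR = 16.0 / 0.75 = 21.33


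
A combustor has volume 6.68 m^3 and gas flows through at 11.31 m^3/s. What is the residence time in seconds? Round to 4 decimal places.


tau = V / Q_flow
tau = 6.68 / 11.31 = 0.5906 s


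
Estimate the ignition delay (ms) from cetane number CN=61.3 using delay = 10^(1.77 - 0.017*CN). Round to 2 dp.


delay = 10^(1.77 - 0.017*CN)
Exponent = 1.77 - 0.017*61.3 = 0.7279
delay = 10^0.7279 = 5.34 ms


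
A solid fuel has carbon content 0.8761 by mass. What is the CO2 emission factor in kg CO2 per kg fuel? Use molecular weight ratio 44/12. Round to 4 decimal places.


EF = C_frac * (M_CO2 / M_C)
EF = 0.8761 * (44/12)
EF = 0.8761 * 3.666667 = 3.2124 kg_CO2/kg_fuel


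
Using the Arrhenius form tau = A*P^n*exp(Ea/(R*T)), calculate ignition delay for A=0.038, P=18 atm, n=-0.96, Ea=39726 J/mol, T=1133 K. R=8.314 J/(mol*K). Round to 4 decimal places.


tau = A * P^n * exp(Ea/(R*T))
P^n = 18^(-0.96) = 0.06236464
Ea/(R*T) = 39726/(8.314*1133) = 4.217304
exp(Ea/(R*T)) = 67.850313
tau = 0.038 * 0.06236464 * 67.850313 = 0.1608 ms


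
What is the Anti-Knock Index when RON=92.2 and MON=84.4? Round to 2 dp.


AKI = (RON + MON) / 2
AKI = (92.2 + 84.4) / 2
AKI = 176.6 / 2 = 88.30


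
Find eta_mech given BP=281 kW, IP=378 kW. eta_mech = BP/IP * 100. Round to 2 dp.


eta_mech = (BP / IP) * 100
Ratio = 281 / 378 = 0.7434
eta_mech = 0.7434 * 100 = 74.34%


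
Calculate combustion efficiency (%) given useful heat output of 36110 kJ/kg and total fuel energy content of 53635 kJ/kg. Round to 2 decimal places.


Efficiency = (Q_useful / Q_fuel) * 100
Efficiency = (36110 / 53635) * 100
Efficiency = 0.6733 * 100 = 67.33%


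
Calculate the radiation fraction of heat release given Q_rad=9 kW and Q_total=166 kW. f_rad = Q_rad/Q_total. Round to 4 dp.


f_rad = Q_rad / Q_total
f_rad = 9 / 166 = 0.0542


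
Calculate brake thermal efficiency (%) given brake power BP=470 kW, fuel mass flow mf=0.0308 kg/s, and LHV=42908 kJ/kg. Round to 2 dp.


eta_BTE = (BP / (mf * LHV)) * 100
Denominator = 0.0308 * 42908 = 1321.5664 kW
eta_BTE = (470 / 1321.5664) * 100 = 35.56%


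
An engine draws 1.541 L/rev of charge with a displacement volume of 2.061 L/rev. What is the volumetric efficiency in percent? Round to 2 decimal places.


eta_v = (V_actual / V_disp) * 100
Ratio = 1.541 / 2.061 = 0.7477
eta_v = 0.7477 * 100 = 74.77%


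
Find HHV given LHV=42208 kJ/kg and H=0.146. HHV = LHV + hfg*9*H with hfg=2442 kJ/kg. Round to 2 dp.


HHV = LHV + hfg * 9 * H
Water addition = 2442 * 9 * 0.146 = 3208.788 kJ/kg
HHV = 42208 + 3208.788 = 45416.79 kJ/kg


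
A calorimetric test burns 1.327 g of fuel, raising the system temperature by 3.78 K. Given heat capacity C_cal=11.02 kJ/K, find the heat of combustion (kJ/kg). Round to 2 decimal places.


Hc = C_cal * delta_T / m_fuel
Q_released = 11.02 * 3.78 = 41.6556 kJ
m_fuel = 1.327 g = 1.327/1000 kg = 0.001327 kg
Hc = 41.6556 / 0.001327 = 31390.81 kJ/kg


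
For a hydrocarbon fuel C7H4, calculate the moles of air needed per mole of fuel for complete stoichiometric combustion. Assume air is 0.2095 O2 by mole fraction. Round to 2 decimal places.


Balanced combustion: C7H4 + 8 O2 -> 7 CO2 + 2 H2O
O2 needed = C + H/4 = 7 + 4/4 = 8.00 moles
Air moles = O2 / 0.2095 = 8.00 / 0.2095 = 38.19 moles air


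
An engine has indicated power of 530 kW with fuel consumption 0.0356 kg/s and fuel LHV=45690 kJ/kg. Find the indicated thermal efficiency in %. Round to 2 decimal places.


eta_ith = (IP / (mf * LHV)) * 100
Denominator = 0.0356 * 45690 = 1626.5640 kW
eta_ith = (530 / 1626.5640) * 100 = 32.58%


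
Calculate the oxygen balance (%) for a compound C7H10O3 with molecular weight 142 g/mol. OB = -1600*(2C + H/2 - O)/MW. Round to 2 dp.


OB = -1600 * (2C + H/2 - O) / MW
Inner = 2*7 + 10/2 - 3 = 16.00
OB = -1600 * 16.00 / 142 = -180.28%


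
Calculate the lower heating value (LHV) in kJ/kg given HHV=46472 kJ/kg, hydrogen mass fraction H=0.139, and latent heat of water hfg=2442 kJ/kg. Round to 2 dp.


LHV = HHV - hfg * 9 * H
Water correction = 2442 * 9 * 0.139 = 3054.942 kJ/kg
LHV = 46472 - 3054.942 = 43417.06 kJ/kg


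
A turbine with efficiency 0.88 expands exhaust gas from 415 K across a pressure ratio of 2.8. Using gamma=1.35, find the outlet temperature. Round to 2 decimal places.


T_out = T_in * (1 - eta * (1 - PR^(-(gamma-1)/gamma)))
Exponent = -(1.35-1)/1.35 = -0.25925926
PR^exp = 2.8^(-0.25925926) = 0.76572026
Factor = 1 - 0.88*(1 - 0.76572026) = 0.79383383
T_out = 415 * 0.79383383 = 329.44 K


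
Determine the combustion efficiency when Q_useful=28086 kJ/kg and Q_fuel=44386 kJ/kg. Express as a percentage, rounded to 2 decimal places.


Efficiency = (Q_useful / Q_fuel) * 100
Efficiency = (28086 / 44386) * 100
Efficiency = 0.6328 * 100 = 63.28%


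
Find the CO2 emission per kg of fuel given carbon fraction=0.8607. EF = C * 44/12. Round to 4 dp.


EF = C_frac * (M_CO2 / M_C)
EF = 0.8607 * (44/12)
EF = 0.8607 * 3.666667 = 3.1559 kg_CO2/kg_fuel


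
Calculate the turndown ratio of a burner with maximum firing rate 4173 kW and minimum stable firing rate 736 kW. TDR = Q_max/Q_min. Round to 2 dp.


TDR = Q_max / Q_min
TDR = 4173 / 736 = 5.67


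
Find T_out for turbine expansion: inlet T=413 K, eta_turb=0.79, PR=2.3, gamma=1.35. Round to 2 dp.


T_out = T_in * (1 - eta * (1 - PR^(-(gamma-1)/gamma)))
Exponent = -(1.35-1)/1.35 = -0.25925926
PR^exp = 2.3^(-0.25925926) = 0.80578413
Factor = 1 - 0.79*(1 - 0.80578413) = 0.84656946
T_out = 413 * 0.84656946 = 349.63 K


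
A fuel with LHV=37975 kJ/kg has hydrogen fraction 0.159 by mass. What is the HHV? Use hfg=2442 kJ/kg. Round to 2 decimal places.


HHV = LHV + hfg * 9 * H
Water addition = 2442 * 9 * 0.159 = 3494.502 kJ/kg
HHV = 37975 + 3494.502 = 41469.50 kJ/kg


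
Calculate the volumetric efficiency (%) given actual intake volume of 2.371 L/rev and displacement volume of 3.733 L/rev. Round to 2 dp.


eta_v = (V_actual / V_disp) * 100
Ratio = 2.371 / 3.733 = 0.6351
eta_v = 0.6351 * 100 = 63.51%


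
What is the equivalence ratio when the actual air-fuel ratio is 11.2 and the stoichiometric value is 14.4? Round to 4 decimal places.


phi = AFR_stoich / AFR_actual
phi = 14.4 / 11.2 = 1.2857


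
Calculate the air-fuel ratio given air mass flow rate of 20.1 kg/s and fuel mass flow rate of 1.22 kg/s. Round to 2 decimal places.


AFR = m_air / m_fuel
AFR = 20.1 / 1.22 = 16.48


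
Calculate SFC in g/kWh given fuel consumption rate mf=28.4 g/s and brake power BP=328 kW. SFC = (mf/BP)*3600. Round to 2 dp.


SFC = (mf / BP) * 3600
Rate = 28.4 / 328 = 0.086585 g/(s*kW)
SFC = 0.086585 * 3600 = 311.71 g/kWh


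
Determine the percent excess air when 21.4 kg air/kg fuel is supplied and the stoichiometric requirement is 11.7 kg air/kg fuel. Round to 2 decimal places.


Excess air = actual - stoichiometric = 21.4 - 11.7 = 9.70 kg/kg fuel
Excess air % = (excess / stoich) * 100 = (9.70 / 11.7) * 100 = 82.91%


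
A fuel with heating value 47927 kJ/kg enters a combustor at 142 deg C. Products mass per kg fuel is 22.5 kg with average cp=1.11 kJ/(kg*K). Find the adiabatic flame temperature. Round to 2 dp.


T_ad = T_in + Hc / (m_p * cp)
Denominator = 22.5 * 1.11 = 24.9750
Temperature rise = 47927 / 24.9750 = 1919.00 K
T_ad = 142 + 1919.00 = 2061.00 deg C


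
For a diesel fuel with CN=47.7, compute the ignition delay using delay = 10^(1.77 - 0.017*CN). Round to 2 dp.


delay = 10^(1.77 - 0.017*CN)
Exponent = 1.77 - 0.017*47.7 = 0.9591
delay = 10^0.9591 = 9.10 ms


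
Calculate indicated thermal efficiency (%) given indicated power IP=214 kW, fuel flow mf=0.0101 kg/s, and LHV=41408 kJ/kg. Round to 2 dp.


eta_ith = (IP / (mf * LHV)) * 100
Denominator = 0.0101 * 41408 = 418.2208 kW
eta_ith = (214 / 418.2208) * 100 = 51.17%


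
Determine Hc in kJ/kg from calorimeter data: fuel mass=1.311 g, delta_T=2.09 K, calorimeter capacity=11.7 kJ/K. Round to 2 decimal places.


Hc = C_cal * delta_T / m_fuel
Q_released = 11.7 * 2.09 = 24.4530 kJ
m_fuel = 1.311 g = 1.311/1000 kg = 0.001311 kg
Hc = 24.4530 / 0.001311 = 18652.17 kJ/kg


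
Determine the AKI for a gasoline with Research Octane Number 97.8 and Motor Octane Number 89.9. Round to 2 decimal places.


AKI = (RON + MON) / 2
AKI = (97.8 + 89.9) / 2
AKI = 187.7 / 2 = 93.85


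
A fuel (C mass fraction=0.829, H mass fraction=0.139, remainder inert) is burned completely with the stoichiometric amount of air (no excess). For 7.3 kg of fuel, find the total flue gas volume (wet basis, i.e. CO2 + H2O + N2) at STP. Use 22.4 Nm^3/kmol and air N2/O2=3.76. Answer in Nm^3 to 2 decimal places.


Per kg fuel: CO2 = (C/12 kmol)*22.4 = (0.829/12)*22.4 = 1.54747 Nm^3
Per kg fuel: H2O = (H/2 kmol)*22.4 = (0.139/2)*22.4 = 1.55680 Nm^3
O2 needed per kg fuel = C/12 + H/4 = 0.829/12 + 0.139/4 = 0.10383333 kmol
Per kg fuel: N2 = O2*3.76*22.4 = 0.10383333*3.76*22.4 = 8.74526 Nm^3
Total per kg = 1.54747 + 1.55680 + 8.74526 = 11.84953 Nm^3
Total = 11.84953 * 7.3 = 86.50 Nm^3


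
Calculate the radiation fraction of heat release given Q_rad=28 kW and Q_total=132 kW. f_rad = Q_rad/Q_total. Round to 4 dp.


f_rad = Q_rad / Q_total
f_rad = 28 / 132 = 0.2121


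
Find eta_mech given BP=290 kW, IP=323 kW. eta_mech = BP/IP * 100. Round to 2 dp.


eta_mech = (BP / IP) * 100
Ratio = 290 / 323 = 0.8978
eta_mech = 0.8978 * 100 = 89.78%


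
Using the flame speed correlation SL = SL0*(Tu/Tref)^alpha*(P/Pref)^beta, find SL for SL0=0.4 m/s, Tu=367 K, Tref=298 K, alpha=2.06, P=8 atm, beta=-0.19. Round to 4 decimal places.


SL = SL0 * (Tu/Tref)^alpha * (P/Pref)^beta
T ratio = 367/298 = 1.23154362
(T ratio)^alpha = 1.23154362^2.06 = 1.535771
(P/Pref)^beta = 8^(-0.19) = 0.673617
SL = 0.4 * 1.535771 * 0.673617 = 0.4138 m/s


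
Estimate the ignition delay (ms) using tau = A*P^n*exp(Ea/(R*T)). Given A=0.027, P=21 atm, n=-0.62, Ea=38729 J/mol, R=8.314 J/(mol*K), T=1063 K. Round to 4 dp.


tau = A * P^n * exp(Ea/(R*T))
P^n = 21^(-0.62) = 0.15143422
Ea/(R*T) = 38729/(8.314*1063) = 4.382208
exp(Ea/(R*T)) = 80.014520
tau = 0.027 * 0.15143422 * 80.014520 = 0.3272 ms


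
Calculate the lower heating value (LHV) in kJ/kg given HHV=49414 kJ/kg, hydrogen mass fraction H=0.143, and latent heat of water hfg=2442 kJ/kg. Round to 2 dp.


LHV = HHV - hfg * 9 * H
Water correction = 2442 * 9 * 0.143 = 3142.854 kJ/kg
LHV = 49414 - 3142.854 = 46271.15 kJ/kg


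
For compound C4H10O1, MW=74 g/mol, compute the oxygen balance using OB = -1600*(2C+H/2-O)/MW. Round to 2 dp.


OB = -1600 * (2C + H/2 - O) / MW
Inner = 2*4 + 10/2 - 1 = 12.00
OB = -1600 * 12.00 / 74 = -259.46%


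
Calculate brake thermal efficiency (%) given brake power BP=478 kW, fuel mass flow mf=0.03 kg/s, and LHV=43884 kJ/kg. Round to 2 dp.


eta_BTE = (BP / (mf * LHV)) * 100
Denominator = 0.03 * 43884 = 1316.5200 kW
eta_BTE = (478 / 1316.5200) * 100 = 36.31%


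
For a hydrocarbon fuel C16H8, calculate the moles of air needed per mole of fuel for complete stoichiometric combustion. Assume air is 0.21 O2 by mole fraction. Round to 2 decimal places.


Balanced combustion: C16H8 + 18 O2 -> 16 CO2 + 4 H2O
O2 needed = C + H/4 = 16 + 8/4 = 18.00 moles
Air moles = O2 / 0.21 = 18.00 / 0.21 = 85.71 moles air


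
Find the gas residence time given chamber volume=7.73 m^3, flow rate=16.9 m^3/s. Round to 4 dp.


tau = V / Q_flow
tau = 7.73 / 16.9 = 0.4574 s


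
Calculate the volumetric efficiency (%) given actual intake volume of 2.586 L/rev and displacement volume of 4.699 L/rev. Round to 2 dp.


eta_v = (V_actual / V_disp) * 100
Ratio = 2.586 / 4.699 = 0.5503
eta_v = 0.5503 * 100 = 55.03%


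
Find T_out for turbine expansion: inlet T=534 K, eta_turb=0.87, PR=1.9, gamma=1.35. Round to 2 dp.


T_out = T_in * (1 - eta * (1 - PR^(-(gamma-1)/gamma)))
Exponent = -(1.35-1)/1.35 = -0.25925926
PR^exp = 1.9^(-0.25925926) = 0.84670193
Factor = 1 - 0.87*(1 - 0.84670193) = 0.86663068
T_out = 534 * 0.86663068 = 462.78 K


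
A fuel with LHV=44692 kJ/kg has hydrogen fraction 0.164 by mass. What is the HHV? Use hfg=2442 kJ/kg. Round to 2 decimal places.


HHV = LHV + hfg * 9 * H
Water addition = 2442 * 9 * 0.164 = 3604.392 kJ/kg
HHV = 44692 + 3604.392 = 48296.39 kJ/kg


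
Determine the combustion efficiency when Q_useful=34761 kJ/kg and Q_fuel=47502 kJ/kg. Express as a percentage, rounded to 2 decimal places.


Efficiency = (Q_useful / Q_fuel) * 100
Efficiency = (34761 / 47502) * 100
Efficiency = 0.7318 * 100 = 73.18%


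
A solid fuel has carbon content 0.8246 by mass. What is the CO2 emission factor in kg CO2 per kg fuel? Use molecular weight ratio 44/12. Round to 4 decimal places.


EF = C_frac * (M_CO2 / M_C)
EF = 0.8246 * (44/12)
EF = 0.8246 * 3.666667 = 3.0235 kg_CO2/kg_fuel


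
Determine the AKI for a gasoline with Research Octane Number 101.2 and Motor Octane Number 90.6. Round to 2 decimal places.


AKI = (RON + MON) / 2
AKI = (101.2 + 90.6) / 2
AKI = 191.8 / 2 = 95.90


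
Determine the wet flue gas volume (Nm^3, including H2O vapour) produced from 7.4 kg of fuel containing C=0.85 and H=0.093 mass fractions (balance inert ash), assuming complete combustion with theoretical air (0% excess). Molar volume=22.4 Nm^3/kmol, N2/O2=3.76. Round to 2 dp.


Per kg fuel: CO2 = (C/12 kmol)*22.4 = (0.85/12)*22.4 = 1.58667 Nm^3
Per kg fuel: H2O = (H/2 kmol)*22.4 = (0.093/2)*22.4 = 1.04160 Nm^3
O2 needed per kg fuel = C/12 + H/4 = 0.85/12 + 0.093/4 = 0.09408333 kmol
Per kg fuel: N2 = O2*3.76*22.4 = 0.09408333*3.76*22.4 = 7.92407 Nm^3
Total per kg = 1.58667 + 1.04160 + 7.92407 = 10.55234 Nm^3
Total = 10.55234 * 7.4 = 78.09 Nm^3


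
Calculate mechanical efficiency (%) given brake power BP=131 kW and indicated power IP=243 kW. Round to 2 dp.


eta_mech = (BP / IP) * 100
Ratio = 131 / 243 = 0.5391
eta_mech = 0.5391 * 100 = 53.91%


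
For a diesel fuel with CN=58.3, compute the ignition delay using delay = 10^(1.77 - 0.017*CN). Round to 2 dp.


delay = 10^(1.77 - 0.017*CN)
Exponent = 1.77 - 0.017*58.3 = 0.7789
delay = 10^0.7789 = 6.01 ms


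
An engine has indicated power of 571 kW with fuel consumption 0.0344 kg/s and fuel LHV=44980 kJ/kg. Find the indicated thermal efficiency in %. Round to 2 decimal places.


eta_ith = (IP / (mf * LHV)) * 100
Denominator = 0.0344 * 44980 = 1547.3120 kW
eta_ith = (571 / 1547.3120) * 100 = 36.90%


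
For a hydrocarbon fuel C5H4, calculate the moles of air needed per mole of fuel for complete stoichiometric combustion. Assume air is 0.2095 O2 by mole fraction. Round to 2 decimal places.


Balanced combustion: C5H4 + 6 O2 -> 5 CO2 + 2 H2O
O2 needed = C + H/4 = 5 + 4/4 = 6.00 moles
Air moles = O2 / 0.2095 = 6.00 / 0.2095 = 28.64 moles air


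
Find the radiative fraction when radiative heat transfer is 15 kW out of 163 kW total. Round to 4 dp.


f_rad = Q_rad / Q_total
f_rad = 15 / 163 = 0.0920


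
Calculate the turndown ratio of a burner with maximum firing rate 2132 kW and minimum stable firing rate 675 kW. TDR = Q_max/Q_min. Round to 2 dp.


TDR = Q_max / Q_min
TDR = 2132 / 675 = 3.16


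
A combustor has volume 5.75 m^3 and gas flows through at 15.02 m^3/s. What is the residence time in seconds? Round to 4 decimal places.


tau = V / Q_flow
tau = 5.75 / 15.02 = 0.3828 s


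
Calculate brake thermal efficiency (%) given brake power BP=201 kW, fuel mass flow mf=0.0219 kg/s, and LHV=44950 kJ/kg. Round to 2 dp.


eta_BTE = (BP / (mf * LHV)) * 100
Denominator = 0.0219 * 44950 = 984.4050 kW
eta_BTE = (201 / 984.4050) * 100 = 20.42%


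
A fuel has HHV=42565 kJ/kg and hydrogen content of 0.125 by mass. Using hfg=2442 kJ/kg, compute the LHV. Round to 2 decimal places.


LHV = HHV - hfg * 9 * H
Water correction = 2442 * 9 * 0.125 = 2747.250 kJ/kg
LHV = 42565 - 2747.250 = 39817.75 kJ/kg


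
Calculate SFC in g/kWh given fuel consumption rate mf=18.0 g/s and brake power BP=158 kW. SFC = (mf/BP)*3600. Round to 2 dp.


SFC = (mf / BP) * 3600
Rate = 18.0 / 158 = 0.113924 g/(s*kW)
SFC = 0.113924 * 3600 = 410.13 g/kWh


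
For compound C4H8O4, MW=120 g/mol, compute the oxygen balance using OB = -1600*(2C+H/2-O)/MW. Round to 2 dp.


OB = -1600 * (2C + H/2 - O) / MW
Inner = 2*4 + 8/2 - 4 = 8.00
OB = -1600 * 8.00 / 120 = -106.67%


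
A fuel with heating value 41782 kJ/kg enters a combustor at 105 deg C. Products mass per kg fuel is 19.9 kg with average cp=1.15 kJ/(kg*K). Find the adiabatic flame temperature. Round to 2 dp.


T_ad = T_in + Hc / (m_p * cp)
Denominator = 19.9 * 1.15 = 22.8850
Temperature rise = 41782 / 22.8850 = 1825.74 K
T_ad = 105 + 1825.74 = 1930.74 deg C


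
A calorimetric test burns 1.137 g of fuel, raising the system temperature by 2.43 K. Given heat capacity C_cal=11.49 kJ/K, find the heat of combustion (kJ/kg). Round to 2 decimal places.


Hc = C_cal * delta_T / m_fuel
Q_released = 11.49 * 2.43 = 27.9207 kJ
m_fuel = 1.137 g = 1.137/1000 kg = 0.001137 kg
Hc = 27.9207 / 0.001137 = 24556.46 kJ/kg


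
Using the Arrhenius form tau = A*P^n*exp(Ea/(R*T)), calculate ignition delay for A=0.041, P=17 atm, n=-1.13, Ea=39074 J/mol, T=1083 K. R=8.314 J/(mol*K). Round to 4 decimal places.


tau = A * P^n * exp(Ea/(R*T))
P^n = 17^(-1.13) = 0.04069984
Ea/(R*T) = 39074/(8.314*1083) = 4.339597
exp(Ea/(R*T)) = 76.676629
tau = 0.041 * 0.04069984 * 76.676629 = 0.1279 ms


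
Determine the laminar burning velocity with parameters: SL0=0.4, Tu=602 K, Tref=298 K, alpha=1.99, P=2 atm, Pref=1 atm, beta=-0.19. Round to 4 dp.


SL = SL0 * (Tu/Tref)^alpha * (P/Pref)^beta
T ratio = 602/298 = 2.02013423
(T ratio)^alpha = 2.02013423^1.99 = 4.052347
(P/Pref)^beta = 2^(-0.19) = 0.876606
SL = 0.4 * 4.052347 * 0.876606 = 1.4209 m/s


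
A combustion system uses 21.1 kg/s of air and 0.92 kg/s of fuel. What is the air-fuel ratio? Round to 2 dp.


AFR = m_air / m_fuel
AFR = 21.1 / 0.92 = 22.93


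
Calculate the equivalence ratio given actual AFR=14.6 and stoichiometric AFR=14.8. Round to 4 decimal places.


phi = AFR_stoich / AFR_actual
phi = 14.8 / 14.6 = 1.0137


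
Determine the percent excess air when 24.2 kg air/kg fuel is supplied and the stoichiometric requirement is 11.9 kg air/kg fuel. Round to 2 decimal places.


Excess air = actual - stoichiometric = 24.2 - 11.9 = 12.30 kg/kg fuel
Excess air % = (excess / stoich) * 100 = (12.30 / 11.9) * 100 = 103.36%


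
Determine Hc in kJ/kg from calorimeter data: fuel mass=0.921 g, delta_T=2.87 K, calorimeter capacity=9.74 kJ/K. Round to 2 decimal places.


Hc = C_cal * delta_T / m_fuel
Q_released = 9.74 * 2.87 = 27.9538 kJ
m_fuel = 0.921 g = 0.921/1000 kg = 0.000921 kg
Hc = 27.9538 / 0.000921 = 30351.57 kJ/kg


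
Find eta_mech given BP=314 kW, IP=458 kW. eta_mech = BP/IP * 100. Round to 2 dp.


eta_mech = (BP / IP) * 100
Ratio = 314 / 458 = 0.6856
eta_mech = 0.6856 * 100 = 68.56%


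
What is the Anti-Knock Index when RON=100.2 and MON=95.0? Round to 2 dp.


AKI = (RON + MON) / 2
AKI = (100.2 + 95.0) / 2
AKI = 195.2 / 2 = 97.60


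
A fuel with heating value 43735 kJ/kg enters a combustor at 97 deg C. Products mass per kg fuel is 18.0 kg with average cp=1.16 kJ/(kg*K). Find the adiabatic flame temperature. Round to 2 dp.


T_ad = T_in + Hc / (m_p * cp)
Denominator = 18.0 * 1.16 = 20.8800
Temperature rise = 43735 / 20.8800 = 2094.59 K
T_ad = 97 + 2094.59 = 2191.59 deg C


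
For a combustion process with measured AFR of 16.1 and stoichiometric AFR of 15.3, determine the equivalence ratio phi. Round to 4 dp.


phi = AFR_stoich / AFR_actual
phi = 15.3 / 16.1 = 0.9503


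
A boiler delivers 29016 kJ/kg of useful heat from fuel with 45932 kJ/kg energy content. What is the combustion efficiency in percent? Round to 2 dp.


Efficiency = (Q_useful / Q_fuel) * 100
Efficiency = (29016 / 45932) * 100
Efficiency = 0.6317 * 100 = 63.17%


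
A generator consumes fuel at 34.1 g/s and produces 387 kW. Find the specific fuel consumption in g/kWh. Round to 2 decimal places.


SFC = (mf / BP) * 3600
Rate = 34.1 / 387 = 0.088114 g/(s*kW)
SFC = 0.088114 * 3600 = 317.21 g/kWh


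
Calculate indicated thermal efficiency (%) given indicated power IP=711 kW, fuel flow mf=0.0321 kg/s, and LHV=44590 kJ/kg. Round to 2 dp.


eta_ith = (IP / (mf * LHV)) * 100
Denominator = 0.0321 * 44590 = 1431.3390 kW
eta_ith = (711 / 1431.3390) * 100 = 49.67%


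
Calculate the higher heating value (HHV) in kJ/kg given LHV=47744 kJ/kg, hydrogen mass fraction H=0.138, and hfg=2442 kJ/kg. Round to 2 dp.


HHV = LHV + hfg * 9 * H
Water addition = 2442 * 9 * 0.138 = 3032.964 kJ/kg
HHV = 47744 + 3032.964 = 50776.96 kJ/kg


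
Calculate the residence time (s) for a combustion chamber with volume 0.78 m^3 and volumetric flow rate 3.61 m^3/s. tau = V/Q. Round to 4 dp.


tau = V / Q_flow
tau = 0.78 / 3.61 = 0.2161 s


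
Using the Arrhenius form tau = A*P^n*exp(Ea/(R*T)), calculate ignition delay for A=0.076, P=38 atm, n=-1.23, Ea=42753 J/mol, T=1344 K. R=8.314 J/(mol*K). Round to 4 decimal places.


tau = A * P^n * exp(Ea/(R*T))
P^n = 38^(-1.23) = 0.01139898
Ea/(R*T) = 42753/(8.314*1344) = 3.826109
exp(Ea/(R*T)) = 45.883644
tau = 0.076 * 0.01139898 * 45.883644 = 0.0398 ms


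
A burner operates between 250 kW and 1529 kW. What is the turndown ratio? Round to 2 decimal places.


TDR = Q_max / Q_min
TDR = 1529 / 250 = 6.12


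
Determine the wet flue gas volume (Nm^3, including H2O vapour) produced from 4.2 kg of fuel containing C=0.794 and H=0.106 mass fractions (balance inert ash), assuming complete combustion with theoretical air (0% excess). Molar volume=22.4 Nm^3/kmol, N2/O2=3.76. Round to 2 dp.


Per kg fuel: CO2 = (C/12 kmol)*22.4 = (0.794/12)*22.4 = 1.48213 Nm^3
Per kg fuel: H2O = (H/2 kmol)*22.4 = (0.106/2)*22.4 = 1.18720 Nm^3
O2 needed per kg fuel = C/12 + H/4 = 0.794/12 + 0.106/4 = 0.09266667 kmol
Per kg fuel: N2 = O2*3.76*22.4 = 0.09266667*3.76*22.4 = 7.80476 Nm^3
Total per kg = 1.48213 + 1.18720 + 7.80476 = 10.47409 Nm^3
Total = 10.47409 * 4.2 = 43.99 Nm^3


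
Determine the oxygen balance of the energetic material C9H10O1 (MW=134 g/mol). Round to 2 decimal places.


OB = -1600 * (2C + H/2 - O) / MW
Inner = 2*9 + 10/2 - 1 = 22.00
OB = -1600 * 22.00 / 134 = -262.69%


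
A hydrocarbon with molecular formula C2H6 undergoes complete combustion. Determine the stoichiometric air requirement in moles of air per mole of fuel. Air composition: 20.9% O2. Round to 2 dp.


Balanced combustion: C2H6 + 3.5 O2 -> 2 CO2 + 3 H2O
O2 needed = C + H/4 = 2 + 6/4 = 3.50 moles
Air moles = O2 / 0.209 = 3.50 / 0.209 = 16.75 moles air


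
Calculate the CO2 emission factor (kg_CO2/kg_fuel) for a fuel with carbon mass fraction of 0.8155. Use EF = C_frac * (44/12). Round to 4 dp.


EF = C_frac * (M_CO2 / M_C)
EF = 0.8155 * (44/12)
EF = 0.8155 * 3.666667 = 2.9902 kg_CO2/kg_fuel


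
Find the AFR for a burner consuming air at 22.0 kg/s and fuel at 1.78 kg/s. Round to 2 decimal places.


AFR = m_air / m_fuel
AFR = 22.0 / 1.78 = 12.36


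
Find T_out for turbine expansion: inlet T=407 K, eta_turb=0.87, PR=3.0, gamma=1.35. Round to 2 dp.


T_out = T_in * (1 - eta * (1 - PR^(-(gamma-1)/gamma)))
Exponent = -(1.35-1)/1.35 = -0.25925926
PR^exp = 3.0^(-0.25925926) = 0.75214556
Factor = 1 - 0.87*(1 - 0.75214556) = 0.78436664
T_out = 407 * 0.78436664 = 319.24 K


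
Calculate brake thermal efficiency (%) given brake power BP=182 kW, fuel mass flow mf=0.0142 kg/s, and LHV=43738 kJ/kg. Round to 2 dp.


eta_BTE = (BP / (mf * LHV)) * 100
Denominator = 0.0142 * 43738 = 621.0796 kW
eta_BTE = (182 / 621.0796) * 100 = 29.30%


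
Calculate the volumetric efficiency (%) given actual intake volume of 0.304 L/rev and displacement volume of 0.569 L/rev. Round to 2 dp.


eta_v = (V_actual / V_disp) * 100
Ratio = 0.304 / 0.569 = 0.5343
eta_v = 0.5343 * 100 = 53.43%


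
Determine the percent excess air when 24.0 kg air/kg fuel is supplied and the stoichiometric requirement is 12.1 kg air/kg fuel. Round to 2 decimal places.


Excess air = actual - stoichiometric = 24.0 - 12.1 = 11.90 kg/kg fuel
Excess air % = (excess / stoich) * 100 = (11.90 / 12.1) * 100 = 98.35%


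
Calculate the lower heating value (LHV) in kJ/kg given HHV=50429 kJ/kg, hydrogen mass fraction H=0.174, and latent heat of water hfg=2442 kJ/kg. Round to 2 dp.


LHV = HHV - hfg * 9 * H
Water correction = 2442 * 9 * 0.174 = 3824.172 kJ/kg
LHV = 50429 - 3824.172 = 46604.83 kJ/kg


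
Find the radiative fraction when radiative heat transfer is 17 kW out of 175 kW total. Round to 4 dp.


f_rad = Q_rad / Q_total
f_rad = 17 / 175 = 0.0971


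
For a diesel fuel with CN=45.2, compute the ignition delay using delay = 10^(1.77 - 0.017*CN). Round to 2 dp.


delay = 10^(1.77 - 0.017*CN)
Exponent = 1.77 - 0.017*45.2 = 1.0016
delay = 10^1.0016 = 10.04 ms


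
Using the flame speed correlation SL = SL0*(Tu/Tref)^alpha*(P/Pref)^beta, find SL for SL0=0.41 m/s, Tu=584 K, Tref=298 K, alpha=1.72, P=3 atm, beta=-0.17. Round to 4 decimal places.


SL = SL0 * (Tu/Tref)^alpha * (P/Pref)^beta
T ratio = 584/298 = 1.95973154
(T ratio)^alpha = 1.95973154^1.72 = 3.181106
(P/Pref)^beta = 3^(-0.17) = 0.829639
SL = 0.41 * 3.181106 * 0.829639 = 1.0821 m/s


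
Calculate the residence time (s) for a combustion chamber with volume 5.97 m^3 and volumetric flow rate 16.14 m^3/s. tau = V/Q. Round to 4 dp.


tau = V / Q_flow
tau = 5.97 / 16.14 = 0.3699 s


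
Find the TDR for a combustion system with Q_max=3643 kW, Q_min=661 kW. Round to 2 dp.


TDR = Q_max / Q_min
TDR = 3643 / 661 = 5.51


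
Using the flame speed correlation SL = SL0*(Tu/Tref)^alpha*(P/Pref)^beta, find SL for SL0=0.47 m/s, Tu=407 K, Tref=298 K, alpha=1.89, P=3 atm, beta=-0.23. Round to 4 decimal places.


SL = SL0 * (Tu/Tref)^alpha * (P/Pref)^beta
T ratio = 407/298 = 1.36577181
(T ratio)^alpha = 1.36577181^1.89 = 1.802456
(P/Pref)^beta = 3^(-0.23) = 0.776716
SL = 0.47 * 1.802456 * 0.776716 = 0.6580 m/s


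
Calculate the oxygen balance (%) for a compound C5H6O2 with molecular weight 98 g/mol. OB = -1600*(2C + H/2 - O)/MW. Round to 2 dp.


OB = -1600 * (2C + H/2 - O) / MW
Inner = 2*5 + 6/2 - 2 = 11.00
OB = -1600 * 11.00 / 98 = -179.59%


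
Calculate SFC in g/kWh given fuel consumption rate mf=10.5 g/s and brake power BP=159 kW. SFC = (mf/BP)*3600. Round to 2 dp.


SFC = (mf / BP) * 3600
Rate = 10.5 / 159 = 0.066038 g/(s*kW)
SFC = 0.066038 * 3600 = 237.74 g/kWh


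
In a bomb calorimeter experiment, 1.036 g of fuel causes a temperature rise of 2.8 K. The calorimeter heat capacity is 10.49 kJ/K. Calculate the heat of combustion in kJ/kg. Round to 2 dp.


Hc = C_cal * delta_T / m_fuel
Q_released = 10.49 * 2.8 = 29.3720 kJ
m_fuel = 1.036 g = 1.036/1000 kg = 0.001036 kg
Hc = 29.3720 / 0.001036 = 28351.35 kJ/kg


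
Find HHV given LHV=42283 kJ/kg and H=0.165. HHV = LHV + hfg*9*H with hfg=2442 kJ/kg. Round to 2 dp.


HHV = LHV + hfg * 9 * H
Water addition = 2442 * 9 * 0.165 = 3626.370 kJ/kg
HHV = 42283 + 3626.370 = 45909.37 kJ/kg


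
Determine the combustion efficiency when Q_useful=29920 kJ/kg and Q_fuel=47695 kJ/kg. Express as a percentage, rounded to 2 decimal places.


Efficiency = (Q_useful / Q_fuel) * 100
Efficiency = (29920 / 47695) * 100
Efficiency = 0.6273 * 100 = 62.73%


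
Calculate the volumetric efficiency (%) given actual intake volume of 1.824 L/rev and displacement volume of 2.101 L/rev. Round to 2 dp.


eta_v = (V_actual / V_disp) * 100
Ratio = 1.824 / 2.101 = 0.8682
eta_v = 0.8682 * 100 = 86.82%


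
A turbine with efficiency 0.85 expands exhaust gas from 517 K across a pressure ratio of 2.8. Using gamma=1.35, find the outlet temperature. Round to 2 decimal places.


T_out = T_in * (1 - eta * (1 - PR^(-(gamma-1)/gamma)))
Exponent = -(1.35-1)/1.35 = -0.25925926
PR^exp = 2.8^(-0.25925926) = 0.76572026
Factor = 1 - 0.85*(1 - 0.76572026) = 0.80086222
T_out = 517 * 0.80086222 = 414.05 K


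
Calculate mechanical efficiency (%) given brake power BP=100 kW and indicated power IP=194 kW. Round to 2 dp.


eta_mech = (BP / IP) * 100
Ratio = 100 / 194 = 0.5155
eta_mech = 0.5155 * 100 = 51.55%


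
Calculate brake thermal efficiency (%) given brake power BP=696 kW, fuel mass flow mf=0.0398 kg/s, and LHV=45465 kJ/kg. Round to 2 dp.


eta_BTE = (BP / (mf * LHV)) * 100
Denominator = 0.0398 * 45465 = 1809.5070 kW
eta_BTE = (696 / 1809.5070) * 100 = 38.46%


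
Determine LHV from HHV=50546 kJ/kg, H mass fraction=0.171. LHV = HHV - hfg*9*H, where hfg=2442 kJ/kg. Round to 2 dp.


LHV = HHV - hfg * 9 * H
Water correction = 2442 * 9 * 0.171 = 3758.238 kJ/kg
LHV = 50546 - 3758.238 = 46787.76 kJ/kg


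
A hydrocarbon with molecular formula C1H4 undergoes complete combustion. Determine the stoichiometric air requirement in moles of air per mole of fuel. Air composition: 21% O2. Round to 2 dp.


Balanced combustion: C1H4 + 2 O2 -> 1 CO2 + 2 H2O
O2 needed = C + H/4 = 1 + 4/4 = 2.00 moles
Air moles = O2 / 0.21 = 2.00 / 0.21 = 9.52 moles air


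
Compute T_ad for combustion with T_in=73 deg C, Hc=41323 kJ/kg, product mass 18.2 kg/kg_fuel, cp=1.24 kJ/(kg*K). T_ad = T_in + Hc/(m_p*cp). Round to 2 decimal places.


T_ad = T_in + Hc / (m_p * cp)
Denominator = 18.2 * 1.24 = 22.5680
Temperature rise = 41323 / 22.5680 = 1831.04 K
T_ad = 73 + 1831.04 = 1904.04 deg C


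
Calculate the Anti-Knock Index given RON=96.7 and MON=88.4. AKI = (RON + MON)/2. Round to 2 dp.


AKI = (RON + MON) / 2
AKI = (96.7 + 88.4) / 2
AKI = 185.1 / 2 = 92.55


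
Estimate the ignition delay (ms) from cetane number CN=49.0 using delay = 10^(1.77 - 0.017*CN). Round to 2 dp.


delay = 10^(1.77 - 0.017*CN)
Exponent = 1.77 - 0.017*49.0 = 0.9370
delay = 10^0.9370 = 8.65 ms


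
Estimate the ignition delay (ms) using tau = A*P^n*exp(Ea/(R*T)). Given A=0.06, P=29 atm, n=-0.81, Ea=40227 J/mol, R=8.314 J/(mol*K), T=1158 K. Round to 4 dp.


tau = A * P^n * exp(Ea/(R*T))
P^n = 29^(-0.81) = 0.06538191
Ea/(R*T) = 40227/(8.314*1158) = 4.178295
exp(Ea/(R*T)) = 65.254479
tau = 0.06 * 0.06538191 * 65.254479 = 0.2560 ms


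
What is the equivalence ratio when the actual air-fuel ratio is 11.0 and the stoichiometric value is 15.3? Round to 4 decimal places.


phi = AFR_stoich / AFR_actual
phi = 15.3 / 11.0 = 1.3909


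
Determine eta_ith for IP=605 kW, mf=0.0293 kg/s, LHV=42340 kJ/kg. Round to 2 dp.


eta_ith = (IP / (mf * LHV)) * 100
Denominator = 0.0293 * 42340 = 1240.5620 kW
eta_ith = (605 / 1240.5620) * 100 = 48.77%


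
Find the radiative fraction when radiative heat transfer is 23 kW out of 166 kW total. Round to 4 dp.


f_rad = Q_rad / Q_total
f_rad = 23 / 166 = 0.1386


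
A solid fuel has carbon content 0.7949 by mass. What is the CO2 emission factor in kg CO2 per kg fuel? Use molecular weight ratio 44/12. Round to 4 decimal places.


EF = C_frac * (M_CO2 / M_C)
EF = 0.7949 * (44/12)
EF = 0.7949 * 3.666667 = 2.9146 kg_CO2/kg_fuel


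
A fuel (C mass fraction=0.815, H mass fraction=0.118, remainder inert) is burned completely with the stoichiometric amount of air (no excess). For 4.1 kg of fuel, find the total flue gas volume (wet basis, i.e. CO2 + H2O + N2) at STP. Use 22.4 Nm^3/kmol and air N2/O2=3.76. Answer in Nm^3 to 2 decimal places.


Per kg fuel: CO2 = (C/12 kmol)*22.4 = (0.815/12)*22.4 = 1.52133 Nm^3
Per kg fuel: H2O = (H/2 kmol)*22.4 = (0.118/2)*22.4 = 1.32160 Nm^3
O2 needed per kg fuel = C/12 + H/4 = 0.815/12 + 0.118/4 = 0.09741667 kmol
Per kg fuel: N2 = O2*3.76*22.4 = 0.09741667*3.76*22.4 = 8.20482 Nm^3
Total per kg = 1.52133 + 1.32160 + 8.20482 = 11.04775 Nm^3
Total = 11.04775 * 4.1 = 45.30 Nm^3


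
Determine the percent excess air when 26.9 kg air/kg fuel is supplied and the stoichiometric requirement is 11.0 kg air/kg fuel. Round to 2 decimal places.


Excess air = actual - stoichiometric = 26.9 - 11.0 = 15.90 kg/kg fuel
Excess air % = (excess / stoich) * 100 = (15.90 / 11.0) * 100 = 144.55%


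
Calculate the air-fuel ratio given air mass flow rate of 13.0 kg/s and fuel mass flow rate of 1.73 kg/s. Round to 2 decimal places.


AFR = m_air / m_fuel
AFR = 13.0 / 1.73 = 7.51


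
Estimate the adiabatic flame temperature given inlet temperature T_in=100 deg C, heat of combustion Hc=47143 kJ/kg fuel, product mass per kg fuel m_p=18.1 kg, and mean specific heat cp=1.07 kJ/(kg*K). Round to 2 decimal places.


T_ad = T_in + Hc / (m_p * cp)
Denominator = 18.1 * 1.07 = 19.3670
Temperature rise = 47143 / 19.3670 = 2434.19 K
T_ad = 100 + 2434.19 = 2534.19 deg C


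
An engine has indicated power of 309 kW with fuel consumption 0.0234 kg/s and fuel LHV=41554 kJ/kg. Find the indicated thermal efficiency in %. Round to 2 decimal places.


eta_ith = (IP / (mf * LHV)) * 100
Denominator = 0.0234 * 41554 = 972.3636 kW
eta_ith = (309 / 972.3636) * 100 = 31.78%


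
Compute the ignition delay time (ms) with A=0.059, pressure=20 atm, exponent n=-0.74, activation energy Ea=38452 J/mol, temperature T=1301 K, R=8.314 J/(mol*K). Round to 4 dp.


tau = A * P^n * exp(Ea/(R*T))
P^n = 20^(-0.74) = 0.10895265
Ea/(R*T) = 38452/(8.314*1301) = 3.554935
exp(Ea/(R*T)) = 34.985532
tau = 0.059 * 0.10895265 * 34.985532 = 0.2249 ms


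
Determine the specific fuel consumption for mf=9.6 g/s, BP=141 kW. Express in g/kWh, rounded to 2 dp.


SFC = (mf / BP) * 3600
Rate = 9.6 / 141 = 0.068085 g/(s*kW)
SFC = 0.068085 * 3600 = 245.11 g/kWh


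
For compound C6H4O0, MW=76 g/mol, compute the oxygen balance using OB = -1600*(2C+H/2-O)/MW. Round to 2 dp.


OB = -1600 * (2C + H/2 - O) / MW
Inner = 2*6 + 4/2 - 0 = 14.00
OB = -1600 * 14.00 / 76 = -294.74%


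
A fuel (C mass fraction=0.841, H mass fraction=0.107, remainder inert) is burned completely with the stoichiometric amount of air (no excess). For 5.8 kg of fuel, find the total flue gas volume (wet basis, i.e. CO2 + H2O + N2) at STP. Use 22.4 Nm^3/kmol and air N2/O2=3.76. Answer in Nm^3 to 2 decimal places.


Per kg fuel: CO2 = (C/12 kmol)*22.4 = (0.841/12)*22.4 = 1.56987 Nm^3
Per kg fuel: H2O = (H/2 kmol)*22.4 = (0.107/2)*22.4 = 1.19840 Nm^3
O2 needed per kg fuel = C/12 + H/4 = 0.841/12 + 0.107/4 = 0.09683333 kmol
Per kg fuel: N2 = O2*3.76*22.4 = 0.09683333*3.76*22.4 = 8.15569 Nm^3
Total per kg = 1.56987 + 1.19840 + 8.15569 = 10.92396 Nm^3
Total = 10.92396 * 5.8 = 63.36 Nm^3
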